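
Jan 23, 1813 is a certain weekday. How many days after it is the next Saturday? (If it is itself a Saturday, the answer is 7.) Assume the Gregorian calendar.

7

Jan 23, 1813 is a Saturday.
From Saturday to the next Saturday is 7 days.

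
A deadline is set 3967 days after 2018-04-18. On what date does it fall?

February 26, 2029

+365 (one year) → Apr 18, 2019 (3602 left).
+366 (one year; includes Feb 29, 2020) → Apr 18, 2020 (3236 left).
+365 (one year) → Apr 18, 2021 (2871 left).
+365 (one year) → Apr 18, 2022 (2506 left).
+365 (one year) → Apr 18, 2023 (2141 left).
+366 (one year; includes Feb 29, 2024) → Apr 18, 2024 (1775 left).
+365 (one year) → Apr 18, 2025 (1410 left).
+365 (one year) → Apr 18, 2026 (1045 left).
+365 (one year) → Apr 18, 2027 (680 left).
+366 (one year; includes Feb 29, 2028) → Apr 18, 2028 (314 left).
Apr has 30 days: +13 → May 1, 2028 (301 left).
May has 31 days: +31 → Jun 1, 2028 (270 left).
Jun has 30 days: +30 → Jul 1, 2028 (240 left).
Jul has 31 days: +31 → Aug 1, 2028 (209 left).
Aug has 31 days: +31 → Sep 1, 2028 (178 left).
Sep has 30 days: +30 → Oct 1, 2028 (148 left).
Oct has 31 days: +31 → Nov 1, 2028 (117 left).
Nov has 30 days: +30 → Dec 1, 2028 (87 left).
Dec has 31 days: +31 → Jan 1, 2029 (56 left).
Jan has 31 days: +31 → Feb 1, 2029 (25 left).
+25 → Feb 26, 2029.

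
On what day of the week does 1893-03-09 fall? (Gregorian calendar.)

Doomsday rule: the anchor day for the 1800s is Friday. For year 93: 93÷12 = 7 r 9, and 9÷4 = 2, so 7+9+2 = 18.
Friday + 18 ≡ Tuesday — that's 1893's doomsday.
In March the doomsday date is Mar 14.
Mar 9 is 5 days before Mar 14; 5 mod 7 = 5, so Tuesday − 5 = Thursday.

Thursday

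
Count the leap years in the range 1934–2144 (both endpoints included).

52

Multiples of 4 in [1934,2144]: 53.
Of those, multiples of 100: 2 (not leap unless ÷400).
Multiples of 400: 1.
Leap years = 53 − 2 + 1 = 52.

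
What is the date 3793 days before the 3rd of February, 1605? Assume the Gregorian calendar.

−366 (one year; includes Feb 29, 1604) → Feb 3, 1604 (3427 left).
−365 (one year) → Feb 3, 1603 (3062 left).
−365 (one year) → Feb 3, 1602 (2697 left).
−365 (one year) → Feb 3, 1601 (2332 left).
−366 (one year; includes Feb 29, 1600) → Feb 3, 1600 (1966 left).
−365 (one year) → Feb 3, 1599 (1601 left).
−365 (one year) → Feb 3, 1598 (1236 left).
−365 (one year) → Feb 3, 1597 (871 left).
−366 (one year; includes Feb 29, 1596) → Feb 3, 1596 (505 left).
−365 (one year) → Feb 3, 1595 (140 left).
−3 → Jan 31, 1595 (end of Jan, 31 days; 137 left).
−31 → Dec 31, 1594 (end of Dec, 31 days; 106 left).
−31 → Nov 30, 1594 (end of Nov, 30 days; 75 left).
−30 → Oct 31, 1594 (end of Oct, 31 days; 45 left).
−31 → Sep 30, 1594 (end of Sep, 30 days; 14 left).
−14 → Sep 16, 1594.

September 16, 1594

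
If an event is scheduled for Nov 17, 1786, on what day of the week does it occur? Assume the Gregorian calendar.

Friday

Doomsday rule: the anchor day for the 1700s is Sunday. For year 86: 86÷12 = 7 r 2, and 2÷4 = 0, so 7+2+0 = 9.
Sunday + 9 ≡ Tuesday — that's 1786's doomsday.
In November the doomsday date is Nov 7.
Nov 17 is 10 days after Nov 7; 10 mod 7 = 3, so Tuesday + 3 = Friday.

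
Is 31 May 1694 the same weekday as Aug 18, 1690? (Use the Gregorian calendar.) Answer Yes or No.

No

From Aug 18, 1690 to May 31, 1694 is 1382 days.
1382 mod 7 = 3, so they are different weekdays.
(Aug 18, 1690 is a Friday; May 31, 1694 is a Monday.)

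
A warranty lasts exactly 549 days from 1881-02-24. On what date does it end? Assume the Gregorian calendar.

+365 (one year) → Feb 24, 1882 (184 left).
Feb has 28 days: +5 → Mar 1, 1882 (179 left).
Mar has 31 days: +31 → Apr 1, 1882 (148 left).
Apr has 30 days: +30 → May 1, 1882 (118 left).
May has 31 days: +31 → Jun 1, 1882 (87 left).
Jun has 30 days: +30 → Jul 1, 1882 (57 left).
Jul has 31 days: +31 → Aug 1, 1882 (26 left).
+26 → Aug 27, 1882.

August 27, 1882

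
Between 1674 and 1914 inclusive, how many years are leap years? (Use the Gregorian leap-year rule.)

57

Multiples of 4 in [1674,1914]: 60.
Of those, multiples of 100: 3 (not leap unless ÷400).
Multiples of 400: 0.
Leap years = 60 − 3 + 0 = 57.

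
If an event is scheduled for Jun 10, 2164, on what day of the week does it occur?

Doomsday rule: the anchor day for the 2100s is Sunday. For year 64: 64÷12 = 5 r 4, and 4÷4 = 1, so 5+4+1 = 10.
Sunday + 10 ≡ Wednesday — that's 2164's doomsday.
In June the doomsday date is Jun 6.
Jun 10 is 4 days after Jun 6; 4 mod 7 = 4, so Wednesday + 4 = Sunday.

Sunday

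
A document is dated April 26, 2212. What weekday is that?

Doomsday rule: the anchor day for the 2200s is Friday. For year 12: 12÷12 = 1 r 0, and 0÷4 = 0, so 1+0+0 = 1.
Friday + 1 ≡ Saturday — that's 2212's doomsday.
In April the doomsday date is Apr 4.
Apr 26 is 22 days after Apr 4; 22 mod 7 = 1, so Saturday + 1 = Sunday.

Sunday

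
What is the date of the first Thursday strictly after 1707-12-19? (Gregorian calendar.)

Dec 19, 1707 is a Monday.
From Monday to the next Thursday is 3 days.
Dec 19, 1707 + 3 = Dec 22, 1707.

December 22, 1707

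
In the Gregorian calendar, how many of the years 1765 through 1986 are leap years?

Multiples of 4 in [1765,1986]: 55.
Of those, multiples of 100: 2 (not leap unless ÷400).
Multiples of 400: 0.
Leap years = 55 − 2 + 0 = 53.

53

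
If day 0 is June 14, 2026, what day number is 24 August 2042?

Jun 14, 2026 → Jun 14, 2027: 365 days.
Jun 14, 2027 → Jun 14, 2028: 366 days (Feb 29, 2028 is in that span).
Jun 14, 2028 → Jun 14, 2029: 365 days.
Jun 14, 2029 → Jun 14, 2030: 365 days.
Jun 14, 2030 → Jun 14, 2031: 365 days.
Jun 14, 2031 → Jun 14, 2032: 366 days (Feb 29, 2032 is in that span).
Jun 14, 2032 → Jun 14, 2033: 365 days.
Jun 14, 2033 → Jun 14, 2034: 365 days.
Jun 14, 2034 → Jun 14, 2035: 365 days.
Jun 14, 2035 → Jun 14, 2036: 366 days (Feb 29, 2036 is in that span).
Jun 14, 2036 → Jun 14, 2037: 365 days.
Jun 14, 2037 → Jun 14, 2038: 365 days.
Jun 14, 2038 → Jun 14, 2039: 365 days.
Jun 14, 2039 → Jun 14, 2040: 366 days (Feb 29, 2040 is in that span).
Jun 14, 2040 → Jun 14, 2041: 365 days.
Jun 14, 2041 → Jun 14, 2042: 365 days.
Jun 14, 2042 → Jul 14, 2042: 30 days (June has 30).
Jul 14, 2042 → Aug 14, 2042: 31 days (July has 31).
Aug 14, 2042 → Aug 24, 2042: 10 days.
Total: 5915 days.

5915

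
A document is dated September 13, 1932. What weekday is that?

Doomsday rule: the anchor day for the 1900s is Wednesday. For year 32: 32÷12 = 2 r 8, and 8÷4 = 2, so 2+8+2 = 12.
Wednesday + 12 ≡ Monday — that's 1932's doomsday.
In September the doomsday date is Sep 5.
Sep 13 is 8 days after Sep 5; 8 mod 7 = 1, so Monday + 1 = Tuesday.

Tuesday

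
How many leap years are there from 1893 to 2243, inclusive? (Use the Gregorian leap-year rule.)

Multiples of 4 in [1893,2243]: 87.
Of those, multiples of 100: 4 (not leap unless ÷400).
Multiples of 400: 1.
Leap years = 87 − 4 + 1 = 84.

84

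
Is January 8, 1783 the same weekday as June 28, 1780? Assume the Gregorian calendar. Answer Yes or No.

From Jun 28, 1780 to Jan 8, 1783 is 924 days.
924 mod 7 = 0, so they are the same weekday.
(Jun 28, 1780 is a Wednesday; Jan 8, 1783 is a Wednesday.)

Yes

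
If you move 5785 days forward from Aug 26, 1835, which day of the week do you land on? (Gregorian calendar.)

Saturday

Aug 26, 1835 is a Wednesday.
5785 mod 7 = 3, so 5785 days after a Wednesday is Wednesday + 3 = Saturday.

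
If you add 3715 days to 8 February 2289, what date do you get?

April 12, 2299

+365 (one year) → Feb 8, 2290 (3350 left).
+365 (one year) → Feb 8, 2291 (2985 left).
+365 (one year) → Feb 8, 2292 (2620 left).
+366 (one year; includes Feb 29, 2292) → Feb 8, 2293 (2254 left).
+365 (one year) → Feb 8, 2294 (1889 left).
+365 (one year) → Feb 8, 2295 (1524 left).
+365 (one year) → Feb 8, 2296 (1159 left).
+366 (one year; includes Feb 29, 2296) → Feb 8, 2297 (793 left).
+365 (one year) → Feb 8, 2298 (428 left).
+365 (one year) → Feb 8, 2299 (63 left).
Feb has 28 days: +21 → Mar 1, 2299 (42 left).
Mar has 31 days: +31 → Apr 1, 2299 (11 left).
+11 → Apr 12, 2299.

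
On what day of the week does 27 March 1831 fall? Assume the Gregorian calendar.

Sunday

Doomsday rule: the anchor day for the 1800s is Friday. For year 31: 31÷12 = 2 r 7, and 7÷4 = 1, so 2+7+1 = 10.
Friday + 10 ≡ Monday — that's 1831's doomsday.
In March the doomsday date is Mar 14.
Mar 27 is 13 days after Mar 14; 13 mod 7 = 6, so Monday + 6 = Sunday.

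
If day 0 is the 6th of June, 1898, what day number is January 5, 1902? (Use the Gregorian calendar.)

1308

Jun 6, 1898 → Jun 6, 1899: 365 days.
Jun 6, 1899 → Jun 6, 1900: 365 days.
Jun 6, 1900 → Jun 6, 1901: 365 days.
Jun 6, 1901 → Jul 6, 1901: 30 days (June has 30).
Jul 6, 1901 → Aug 6, 1901: 31 days (July has 31).
Aug 6, 1901 → Sep 6, 1901: 31 days (August has 31).
Sep 6, 1901 → Oct 6, 1901: 30 days (September has 30).
Oct 6, 1901 → Nov 6, 1901: 31 days (October has 31).
Nov 6, 1901 → Dec 6, 1901: 30 days (November has 30).
Dec 6, 1901 → Jan 5, 1902: 30 days.
Total: 1308 days.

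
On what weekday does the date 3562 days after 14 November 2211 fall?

Nov 14, 2211 is a Thursday.
3562 mod 7 = 6, so 3562 days after a Thursday is Thursday + 6 = Wednesday.

Wednesday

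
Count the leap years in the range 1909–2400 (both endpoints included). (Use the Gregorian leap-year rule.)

Multiples of 4 in [1909,2400]: 123.
Of those, multiples of 100: 5 (not leap unless ÷400).
Multiples of 400: 2.
Leap years = 123 − 5 + 2 = 120.

120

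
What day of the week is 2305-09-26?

Doomsday rule: the anchor day for the 2300s is Wednesday. For year 05: 5÷12 = 0 r 5, and 5÷4 = 1, so 0+5+1 = 6.
Wednesday + 6 ≡ Tuesday — that's 2305's doomsday.
In September the doomsday date is Sep 5.
Sep 26 is 21 days after Sep 5; 21 mod 7 = 0, so Tuesday + 0 = Tuesday.

Tuesday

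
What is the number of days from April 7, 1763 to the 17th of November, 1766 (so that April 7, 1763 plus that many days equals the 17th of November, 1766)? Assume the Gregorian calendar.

1320

Apr 7, 1763 → Apr 7, 1764: 366 days (Feb 29, 1764 is in that span).
Apr 7, 1764 → Apr 7, 1765: 365 days.
Apr 7, 1765 → Apr 7, 1766: 365 days.
Apr 7, 1766 → May 7, 1766: 30 days (April has 30).
May 7, 1766 → Jun 7, 1766: 31 days (May has 31).
Jun 7, 1766 → Jul 7, 1766: 30 days (June has 30).
Jul 7, 1766 → Aug 7, 1766: 31 days (July has 31).
Aug 7, 1766 → Sep 7, 1766: 31 days (August has 31).
Sep 7, 1766 → Oct 7, 1766: 30 days (September has 30).
Oct 7, 1766 → Nov 7, 1766: 31 days (October has 31).
Nov 7, 1766 → Nov 17, 1766: 10 days.
Total: 1320 days.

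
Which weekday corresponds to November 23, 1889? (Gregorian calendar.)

Doomsday rule: the anchor day for the 1800s is Friday. For year 89: 89÷12 = 7 r 5, and 5÷4 = 1, so 7+5+1 = 13.
Friday + 13 ≡ Thursday — that's 1889's doomsday.
In November the doomsday date is Nov 7.
Nov 23 is 16 days after Nov 7; 16 mod 7 = 2, so Thursday + 2 = Saturday.

Saturday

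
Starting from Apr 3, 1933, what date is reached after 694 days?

+365 (one year) → Apr 3, 1934 (329 left).
Apr has 30 days: +28 → May 1, 1934 (301 left).
May has 31 days: +31 → Jun 1, 1934 (270 left).
Jun has 30 days: +30 → Jul 1, 1934 (240 left).
Jul has 31 days: +31 → Aug 1, 1934 (209 left).
Aug has 31 days: +31 → Sep 1, 1934 (178 left).
Sep has 30 days: +30 → Oct 1, 1934 (148 left).
Oct has 31 days: +31 → Nov 1, 1934 (117 left).
Nov has 30 days: +30 → Dec 1, 1934 (87 left).
Dec has 31 days: +31 → Jan 1, 1935 (56 left).
Jan has 31 days: +31 → Feb 1, 1935 (25 left).
+25 → Feb 26, 1935.

February 26, 1935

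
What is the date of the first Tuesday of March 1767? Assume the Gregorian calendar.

March 3, 1767

March 1, 1767 is a Sunday.
The first Tuesday is therefore March 3 (2 days later).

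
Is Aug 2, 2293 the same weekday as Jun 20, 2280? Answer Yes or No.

No

From Jun 20, 2280 to Aug 2, 2293 is 4791 days.
4791 mod 7 = 3, so they are different weekdays.
(Jun 20, 2280 is a Sunday; Aug 2, 2293 is a Wednesday.)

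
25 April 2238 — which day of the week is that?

January 1, 2238 is a Monday.
Jan 1, 2238 → Feb 1, 2238: 31 days (January has 31).
Feb 1, 2238 → Mar 1, 2238: 28 days (February has 28).
Mar 1, 2238 → Apr 1, 2238: 31 days (March has 31).
Apr 1, 2238 → Apr 25, 2238: 24 days.
Total: 114 days.
114 mod 7 = 2, so Monday + 2 = Wednesday.

Wednesday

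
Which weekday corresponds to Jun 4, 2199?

Doomsday rule: the anchor day for the 2100s is Sunday. For year 99: 99÷12 = 8 r 3, and 3÷4 = 0, so 8+3+0 = 11.
Sunday + 11 ≡ Thursday — that's 2199's doomsday.
In June the doomsday date is Jun 6.
Jun 4 is 2 days before Jun 6; 2 mod 7 = 2, so Thursday − 2 = Tuesday.

Tuesday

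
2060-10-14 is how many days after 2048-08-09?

Aug 9, 2048 → Aug 9, 2049: 365 days.
Aug 9, 2049 → Aug 9, 2050: 365 days.
Aug 9, 2050 → Aug 9, 2051: 365 days.
Aug 9, 2051 → Aug 9, 2052: 366 days (Feb 29, 2052 is in that span).
Aug 9, 2052 → Aug 9, 2053: 365 days.
Aug 9, 2053 → Aug 9, 2054: 365 days.
Aug 9, 2054 → Aug 9, 2055: 365 days.
Aug 9, 2055 → Aug 9, 2056: 366 days (Feb 29, 2056 is in that span).
Aug 9, 2056 → Aug 9, 2057: 365 days.
Aug 9, 2057 → Aug 9, 2058: 365 days.
Aug 9, 2058 → Aug 9, 2059: 365 days.
Aug 9, 2059 → Aug 9, 2060: 366 days (Feb 29, 2060 is in that span).
Aug 9, 2060 → Sep 9, 2060: 31 days (August has 31).
Sep 9, 2060 → Oct 9, 2060: 30 days (September has 30).
Oct 9, 2060 → Oct 14, 2060: 5 days.
Total: 4449 days.

4449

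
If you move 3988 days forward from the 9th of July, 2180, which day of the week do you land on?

Friday

First find the weekday of Jul 9, 2180. Doomsday rule: the anchor day for the 2100s is Sunday. For year 80: 80÷12 = 6 r 8, and 8÷4 = 2, so 6+8+2 = 16.
Sunday + 16 ≡ Tuesday — that's 2180's doomsday.
In July the doomsday date is Jul 11.
Jul 9 is 2 days before Jul 11; 2 mod 7 = 2, so Tuesday − 2 = Sunday.
3988 mod 7 = 5, so 3988 days after a Sunday is Sunday + 5 = Friday.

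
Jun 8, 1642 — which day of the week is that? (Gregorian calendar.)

Sunday

Doomsday rule: the anchor day for the 1600s is Tuesday. For year 42: 42÷12 = 3 r 6, and 6÷4 = 1, so 3+6+1 = 10.
Tuesday + 10 ≡ Friday — that's 1642's doomsday.
In June the doomsday date is Jun 6.
Jun 8 is 2 days after Jun 6; 2 mod 7 = 2, so Friday + 2 = Sunday.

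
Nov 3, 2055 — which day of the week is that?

January 1, 2055 is a Friday.
Jan 1, 2055 → Feb 1, 2055: 31 days (January has 31).
Feb 1, 2055 → Mar 1, 2055: 28 days (February has 28).
Mar 1, 2055 → Apr 1, 2055: 31 days (March has 31).
Apr 1, 2055 → May 1, 2055: 30 days (April has 30).
May 1, 2055 → Jun 1, 2055: 31 days (May has 31).
Jun 1, 2055 → Jul 1, 2055: 30 days (June has 30).
Jul 1, 2055 → Aug 1, 2055: 31 days (July has 31).
Aug 1, 2055 → Sep 1, 2055: 31 days (August has 31).
Sep 1, 2055 → Oct 1, 2055: 30 days (September has 30).
Oct 1, 2055 → Nov 1, 2055: 31 days (October has 31).
Nov 1, 2055 → Nov 3, 2055: 2 days.
Total: 306 days.
306 mod 7 = 5, so Friday + 5 = Wednesday.

Wednesday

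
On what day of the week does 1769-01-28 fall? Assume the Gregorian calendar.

Saturday

Doomsday rule: the anchor day for the 1700s is Sunday. For year 69: 69÷12 = 5 r 9, and 9÷4 = 2, so 5+9+2 = 16.
Sunday + 16 ≡ Tuesday — that's 1769's doomsday.
In January the doomsday date is Jan 3 (1769 is not a leap year).
Jan 28 is 25 days after Jan 3; 25 mod 7 = 4, so Tuesday + 4 = Saturday.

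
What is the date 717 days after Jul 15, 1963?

July 1, 1965

+366 (one year; includes Feb 29, 1964) → Jul 15, 1964 (351 left).
Jul has 31 days: +17 → Aug 1, 1964 (334 left).
Aug has 31 days: +31 → Sep 1, 1964 (303 left).
Sep has 30 days: +30 → Oct 1, 1964 (273 left).
Oct has 31 days: +31 → Nov 1, 1964 (242 left).
Nov has 30 days: +30 → Dec 1, 1964 (212 left).
Dec has 31 days: +31 → Jan 1, 1965 (181 left).
Jan has 31 days: +31 → Feb 1, 1965 (150 left).
Feb has 28 days: +28 → Mar 1, 1965 (122 left).
Mar has 31 days: +31 → Apr 1, 1965 (91 left).
Apr has 30 days: +30 → May 1, 1965 (61 left).
May has 31 days: +31 → Jun 1, 1965 (30 left).
Jun has 30 days: +30 → Jul 1, 1965 (0 left).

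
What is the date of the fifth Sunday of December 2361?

December 31, 2361

December 1, 2361 is a Friday.
The first Sunday is therefore December 3 (2 days later).
The fifth Sunday is 3 + 4×7 = December 31.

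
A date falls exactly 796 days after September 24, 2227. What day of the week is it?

Saturday

First find the weekday of Sep 24, 2227. Doomsday rule: the anchor day for the 2200s is Friday. For year 27: 27÷12 = 2 r 3, and 3÷4 = 0, so 2+3+0 = 5.
Friday + 5 ≡ Wednesday — that's 2227's doomsday.
In September the doomsday date is Sep 5.
Sep 24 is 19 days after Sep 5; 19 mod 7 = 5, so Wednesday + 5 = Monday.
796 mod 7 = 5, so 796 days after a Monday is Monday + 5 = Saturday.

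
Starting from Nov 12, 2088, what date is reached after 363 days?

Nov has 30 days: +19 → Dec 1, 2088 (344 left).
Dec has 31 days: +31 → Jan 1, 2089 (313 left).
Jan has 31 days: +31 → Feb 1, 2089 (282 left).
Feb has 28 days: +28 → Mar 1, 2089 (254 left).
Mar has 31 days: +31 → Apr 1, 2089 (223 left).
Apr has 30 days: +30 → May 1, 2089 (193 left).
May has 31 days: +31 → Jun 1, 2089 (162 left).
Jun has 30 days: +30 → Jul 1, 2089 (132 left).
Jul has 31 days: +31 → Aug 1, 2089 (101 left).
Aug has 31 days: +31 → Sep 1, 2089 (70 left).
Sep has 30 days: +30 → Oct 1, 2089 (40 left).
Oct has 31 days: +31 → Nov 1, 2089 (9 left).
+9 → Nov 10, 2089.

November 10, 2089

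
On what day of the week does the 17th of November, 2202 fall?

Doomsday rule: the anchor day for the 2200s is Friday. For year 02: 2÷12 = 0 r 2, and 2÷4 = 0, so 0+2+0 = 2.
Friday + 2 ≡ Sunday — that's 2202's doomsday.
In November the doomsday date is Nov 7.
Nov 17 is 10 days after Nov 7; 10 mod 7 = 3, so Sunday + 3 = Wednesday.

Wednesday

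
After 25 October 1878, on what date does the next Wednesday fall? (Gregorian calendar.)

October 30, 1878

Oct 25, 1878 is a Friday.
From Friday to the next Wednesday is 5 days.
Oct 25, 1878 + 5 = Oct 30, 1878.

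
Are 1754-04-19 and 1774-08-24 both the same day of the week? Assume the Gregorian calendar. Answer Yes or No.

No

From Apr 19, 1754 to Aug 24, 1774 is 7432 days.
7432 mod 7 = 5, so they are different weekdays.
(Apr 19, 1754 is a Friday; Aug 24, 1774 is a Wednesday.)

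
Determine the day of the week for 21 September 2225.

Doomsday rule: the anchor day for the 2200s is Friday. For year 25: 25÷12 = 2 r 1, and 1÷4 = 0, so 2+1+0 = 3.
Friday + 3 ≡ Monday — that's 2225's doomsday.
In September the doomsday date is Sep 5.
Sep 21 is 16 days after Sep 5; 16 mod 7 = 2, so Monday + 2 = Wednesday.

Wednesday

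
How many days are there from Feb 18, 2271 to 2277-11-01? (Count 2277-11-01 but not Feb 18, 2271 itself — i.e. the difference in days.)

Feb 18, 2271 → Feb 18, 2272: 365 days.
Feb 18, 2272 → Feb 18, 2273: 366 days (Feb 29, 2272 is in that span).
Feb 18, 2273 → Feb 18, 2274: 365 days.
Feb 18, 2274 → Feb 18, 2275: 365 days.
Feb 18, 2275 → Feb 18, 2276: 365 days.
Feb 18, 2276 → Feb 18, 2277: 366 days (Feb 29, 2276 is in that span).
Feb 18, 2277 → Mar 18, 2277: 28 days (February has 28).
Mar 18, 2277 → Apr 18, 2277: 31 days (March has 31).
Apr 18, 2277 → May 18, 2277: 30 days (April has 30).
May 18, 2277 → Jun 18, 2277: 31 days (May has 31).
Jun 18, 2277 → Jul 18, 2277: 30 days (June has 30).
Jul 18, 2277 → Aug 18, 2277: 31 days (July has 31).
Aug 18, 2277 → Sep 18, 2277: 31 days (August has 31).
Sep 18, 2277 → Oct 18, 2277: 30 days (September has 30).
Oct 18, 2277 → Nov 1, 2277: 14 days.
Total: 2448 days.

2448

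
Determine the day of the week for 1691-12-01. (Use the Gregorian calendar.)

Doomsday rule: the anchor day for the 1600s is Tuesday. For year 91: 91÷12 = 7 r 7, and 7÷4 = 1, so 7+7+1 = 15.
Tuesday + 15 ≡ Wednesday — that's 1691's doomsday.
In December the doomsday date is Dec 12.
Dec 1 is 11 days before Dec 12; 11 mod 7 = 4, so Wednesday − 4 = Saturday.

Saturday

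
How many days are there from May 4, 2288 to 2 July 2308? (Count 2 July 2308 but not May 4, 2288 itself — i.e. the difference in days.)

7363

May 4, 2288 → May 4, 2289: 365 days.
May 4, 2289 → May 4, 2290: 365 days.
May 4, 2290 → May 4, 2291: 365 days.
May 4, 2291 → May 4, 2292: 366 days (Feb 29, 2292 is in that span).
May 4, 2292 → May 4, 2293: 365 days.
May 4, 2293 → May 4, 2294: 365 days.
May 4, 2294 → May 4, 2295: 365 days.
May 4, 2295 → May 4, 2296: 366 days (Feb 29, 2296 is in that span).
May 4, 2296 → May 4, 2297: 365 days.
May 4, 2297 → May 4, 2298: 365 days.
May 4, 2298 → May 4, 2299: 365 days.
May 4, 2299 → May 4, 2300: 365 days.
May 4, 2300 → May 4, 2301: 365 days.
May 4, 2301 → May 4, 2302: 365 days.
May 4, 2302 → May 4, 2303: 365 days.
May 4, 2303 → May 4, 2304: 366 days (Feb 29, 2304 is in that span).
May 4, 2304 → May 4, 2305: 365 days.
May 4, 2305 → May 4, 2306: 365 days.
May 4, 2306 → May 4, 2307: 365 days.
May 4, 2307 → May 4, 2308: 366 days (Feb 29, 2308 is in that span).
May 4, 2308 → Jun 4, 2308: 31 days (May has 31).
Jun 4, 2308 → Jul 2, 2308: 28 days.
Total: 7363 days.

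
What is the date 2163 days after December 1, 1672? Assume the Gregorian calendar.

+365 (one year) → Dec 1, 1673 (1798 left).
+365 (one year) → Dec 1, 1674 (1433 left).
+365 (one year) → Dec 1, 1675 (1068 left).
+366 (one year; includes Feb 29, 1676) → Dec 1, 1676 (702 left).
+365 (one year) → Dec 1, 1677 (337 left).
Dec has 31 days: +31 → Jan 1, 1678 (306 left).
Jan has 31 days: +31 → Feb 1, 1678 (275 left).
Feb has 28 days: +28 → Mar 1, 1678 (247 left).
Mar has 31 days: +31 → Apr 1, 1678 (216 left).
Apr has 30 days: +30 → May 1, 1678 (186 left).
May has 31 days: +31 → Jun 1, 1678 (155 left).
Jun has 30 days: +30 → Jul 1, 1678 (125 left).
Jul has 31 days: +31 → Aug 1, 1678 (94 left).
Aug has 31 days: +31 → Sep 1, 1678 (63 left).
Sep has 30 days: +30 → Oct 1, 1678 (33 left).
Oct has 31 days: +31 → Nov 1, 1678 (2 left).
+2 → Nov 3, 1678.

November 3, 1678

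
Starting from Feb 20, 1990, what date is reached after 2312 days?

June 20, 1996

+365 (one year) → Feb 20, 1991 (1947 left).
+365 (one year) → Feb 20, 1992 (1582 left).
+366 (one year; includes Feb 29, 1992) → Feb 20, 1993 (1216 left).
+365 (one year) → Feb 20, 1994 (851 left).
+365 (one year) → Feb 20, 1995 (486 left).
+365 (one year) → Feb 20, 1996 (121 left).
Feb has 29 days: +10 → Mar 1, 1996 (111 left).
Mar has 31 days: +31 → Apr 1, 1996 (80 left).
Apr has 30 days: +30 → May 1, 1996 (50 left).
May has 31 days: +31 → Jun 1, 1996 (19 left).
+19 → Jun 20, 1996.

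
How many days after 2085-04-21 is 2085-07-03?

Apr 21, 2085 → May 21, 2085: 30 days (April has 30).
May 21, 2085 → Jun 21, 2085: 31 days (May has 31).
Jun 21, 2085 → Jul 3, 2085: 12 days.
Total: 73 days.

73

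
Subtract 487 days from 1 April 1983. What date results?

November 30, 1981

−365 (one year) → Apr 1, 1982 (122 left).
−1 → Mar 31, 1982 (end of Mar, 31 days; 121 left).
−31 → Feb 28, 1982 (end of Feb, 28 days; 90 left).
−28 → Jan 31, 1982 (end of Jan, 31 days; 62 left).
−31 → Dec 31, 1981 (end of Dec, 31 days; 31 left).
−31 → Nov 30, 1981 (end of Nov, 30 days; 0 left).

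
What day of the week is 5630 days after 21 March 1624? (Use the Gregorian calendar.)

Mar 21, 1624 is a Thursday.
5630 mod 7 = 2, so 5630 days after a Thursday is Thursday + 2 = Saturday.

Saturday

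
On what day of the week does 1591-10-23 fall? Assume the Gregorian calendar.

Wednesday

Doomsday rule: the anchor day for the 1500s is Wednesday. For year 91: 91÷12 = 7 r 7, and 7÷4 = 1, so 7+7+1 = 15.
Wednesday + 15 ≡ Thursday — that's 1591's doomsday.
In October the doomsday date is Oct 10.
Oct 23 is 13 days after Oct 10; 13 mod 7 = 6, so Thursday + 6 = Wednesday.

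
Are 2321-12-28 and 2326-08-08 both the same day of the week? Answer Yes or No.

From Dec 28, 2321 to Aug 8, 2326 is 1684 days.
1684 mod 7 = 4, so they are different weekdays.
(Dec 28, 2321 is a Wednesday; Aug 8, 2326 is a Sunday.)

No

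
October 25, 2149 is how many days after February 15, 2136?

Feb 15, 2136 → Feb 15, 2137: 366 days (Feb 29, 2136 is in that span).
Feb 15, 2137 → Feb 15, 2138: 365 days.
Feb 15, 2138 → Feb 15, 2139: 365 days.
Feb 15, 2139 → Feb 15, 2140: 365 days.
Feb 15, 2140 → Feb 15, 2141: 366 days (Feb 29, 2140 is in that span).
Feb 15, 2141 → Feb 15, 2142: 365 days.
Feb 15, 2142 → Feb 15, 2143: 365 days.
Feb 15, 2143 → Feb 15, 2144: 365 days.
Feb 15, 2144 → Feb 15, 2145: 366 days (Feb 29, 2144 is in that span).
Feb 15, 2145 → Feb 15, 2146: 365 days.
Feb 15, 2146 → Feb 15, 2147: 365 days.
Feb 15, 2147 → Feb 15, 2148: 365 days.
Feb 15, 2148 → Feb 15, 2149: 366 days (Feb 29, 2148 is in that span).
Feb 15, 2149 → Mar 15, 2149: 28 days (February has 28).
Mar 15, 2149 → Apr 15, 2149: 31 days (March has 31).
Apr 15, 2149 → May 15, 2149: 30 days (April has 30).
May 15, 2149 → Jun 15, 2149: 31 days (May has 31).
Jun 15, 2149 → Jul 15, 2149: 30 days (June has 30).
Jul 15, 2149 → Aug 15, 2149: 31 days (July has 31).
Aug 15, 2149 → Sep 15, 2149: 31 days (August has 31).
Sep 15, 2149 → Oct 15, 2149: 30 days (September has 30).
Oct 15, 2149 → Oct 25, 2149: 10 days.
Total: 5001 days.

5001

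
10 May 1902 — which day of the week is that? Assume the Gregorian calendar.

Doomsday rule: the anchor day for the 1900s is Wednesday. For year 02: 2÷12 = 0 r 2, and 2÷4 = 0, so 0+2+0 = 2.
Wednesday + 2 ≡ Friday — that's 1902's doomsday.
In May the doomsday date is May 9.
May 10 is 1 day after May 9; 1 mod 7 = 1, so Friday + 1 = Saturday.

Saturday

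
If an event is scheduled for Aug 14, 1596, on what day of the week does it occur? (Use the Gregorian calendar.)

Doomsday rule: the anchor day for the 1500s is Wednesday. For year 96: 96÷12 = 8 r 0, and 0÷4 = 0, so 8+0+0 = 8.
Wednesday + 8 ≡ Thursday — that's 1596's doomsday.
In August the doomsday date is Aug 8.
Aug 14 is 6 days after Aug 8; 6 mod 7 = 6, so Thursday + 6 = Wednesday.

Wednesday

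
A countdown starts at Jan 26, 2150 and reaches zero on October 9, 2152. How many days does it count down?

Jan 26, 2150 → Jan 26, 2151: 365 days.
Jan 26, 2151 → Jan 26, 2152: 365 days.
Jan 26, 2152 → Feb 26, 2152: 31 days (January has 31).
Feb 26, 2152 → Mar 26, 2152: 29 days (February has 29).
Mar 26, 2152 → Apr 26, 2152: 31 days (March has 31).
Apr 26, 2152 → May 26, 2152: 30 days (April has 30).
May 26, 2152 → Jun 26, 2152: 31 days (May has 31).
Jun 26, 2152 → Jul 26, 2152: 30 days (June has 30).
Jul 26, 2152 → Aug 26, 2152: 31 days (July has 31).
Aug 26, 2152 → Sep 26, 2152: 31 days (August has 31).
Sep 26, 2152 → Oct 9, 2152: 13 days.
Total: 987 days.

987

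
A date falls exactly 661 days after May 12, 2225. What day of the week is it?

First find the weekday of May 12, 2225. Doomsday rule: the anchor day for the 2200s is Friday. For year 25: 25÷12 = 2 r 1, and 1÷4 = 0, so 2+1+0 = 3.
Friday + 3 ≡ Monday — that's 2225's doomsday.
In May the doomsday date is May 9.
May 12 is 3 days after May 9; 3 mod 7 = 3, so Monday + 3 = Thursday.
661 mod 7 = 3, so 661 days after a Thursday is Thursday + 3 = Sunday.

Sunday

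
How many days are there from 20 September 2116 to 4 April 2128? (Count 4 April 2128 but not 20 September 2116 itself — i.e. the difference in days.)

4214

Sep 20, 2116 → Sep 20, 2117: 365 days.
Sep 20, 2117 → Sep 20, 2118: 365 days.
Sep 20, 2118 → Sep 20, 2119: 365 days.
Sep 20, 2119 → Sep 20, 2120: 366 days (Feb 29, 2120 is in that span).
Sep 20, 2120 → Sep 20, 2121: 365 days.
Sep 20, 2121 → Sep 20, 2122: 365 days.
Sep 20, 2122 → Sep 20, 2123: 365 days.
Sep 20, 2123 → Sep 20, 2124: 366 days (Feb 29, 2124 is in that span).
Sep 20, 2124 → Sep 20, 2125: 365 days.
Sep 20, 2125 → Sep 20, 2126: 365 days.
Sep 20, 2126 → Sep 20, 2127: 365 days.
Sep 20, 2127 → Oct 20, 2127: 30 days (September has 30).
Oct 20, 2127 → Nov 20, 2127: 31 days (October has 31).
Nov 20, 2127 → Dec 20, 2127: 30 days (November has 30).
Dec 20, 2127 → Jan 20, 2128: 31 days (December has 31).
Jan 20, 2128 → Feb 20, 2128: 31 days (January has 31).
Feb 20, 2128 → Mar 20, 2128: 29 days (February has 29).
Mar 20, 2128 → Apr 4, 2128: 15 days.
Total: 4214 days.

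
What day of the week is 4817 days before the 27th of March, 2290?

First find the weekday of Mar 27, 2290. Doomsday rule: the anchor day for the 2200s is Friday. For year 90: 90÷12 = 7 r 6, and 6÷4 = 1, so 7+6+1 = 14.
Friday + 14 ≡ Friday — that's 2290's doomsday.
In March the doomsday date is Mar 14.
Mar 27 is 13 days after Mar 14; 13 mod 7 = 6, so Friday + 6 = Thursday.
4817 mod 7 = 1, so 4817 days before a Thursday is Thursday − 1 = Wednesday.

Wednesday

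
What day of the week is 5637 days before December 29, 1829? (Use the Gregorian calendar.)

Sunday

First find the weekday of Dec 29, 1829. Doomsday rule: the anchor day for the 1800s is Friday. For year 29: 29÷12 = 2 r 5, and 5÷4 = 1, so 2+5+1 = 8.
Friday + 8 ≡ Saturday — that's 1829's doomsday.
In December the doomsday date is Dec 12.
Dec 29 is 17 days after Dec 12; 17 mod 7 = 3, so Saturday + 3 = Tuesday.
5637 mod 7 = 2, so 5637 days before a Tuesday is Tuesday − 2 = Sunday.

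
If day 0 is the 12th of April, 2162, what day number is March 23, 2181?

Apr 12, 2162 → Apr 12, 2163: 365 days.
Apr 12, 2163 → Apr 12, 2164: 366 days (Feb 29, 2164 is in that span).
Apr 12, 2164 → Apr 12, 2165: 365 days.
Apr 12, 2165 → Apr 12, 2166: 365 days.
Apr 12, 2166 → Apr 12, 2167: 365 days.
Apr 12, 2167 → Apr 12, 2168: 366 days (Feb 29, 2168 is in that span).
Apr 12, 2168 → Apr 12, 2169: 365 days.
Apr 12, 2169 → Apr 12, 2170: 365 days.
Apr 12, 2170 → Apr 12, 2171: 365 days.
Apr 12, 2171 → Apr 12, 2172: 366 days (Feb 29, 2172 is in that span).
Apr 12, 2172 → Apr 12, 2173: 365 days.
Apr 12, 2173 → Apr 12, 2174: 365 days.
Apr 12, 2174 → Apr 12, 2175: 365 days.
Apr 12, 2175 → Apr 12, 2176: 366 days (Feb 29, 2176 is in that span).
Apr 12, 2176 → Apr 12, 2177: 365 days.
Apr 12, 2177 → Apr 12, 2178: 365 days.
Apr 12, 2178 → Apr 12, 2179: 365 days.
Apr 12, 2179 → Apr 12, 2180: 366 days (Feb 29, 2180 is in that span).
Apr 12, 2180 → May 12, 2180: 30 days (April has 30).
May 12, 2180 → Jun 12, 2180: 31 days (May has 31).
Jun 12, 2180 → Jul 12, 2180: 30 days (June has 30).
Jul 12, 2180 → Aug 12, 2180: 31 days (July has 31).
Aug 12, 2180 → Sep 12, 2180: 31 days (August has 31).
Sep 12, 2180 → Oct 12, 2180: 30 days (September has 30).
Oct 12, 2180 → Nov 12, 2180: 31 days (October has 31).
Nov 12, 2180 → Dec 12, 2180: 30 days (November has 30).
Dec 12, 2180 → Jan 12, 2181: 31 days (December has 31).
Jan 12, 2181 → Feb 12, 2181: 31 days (January has 31).
Feb 12, 2181 → Mar 12, 2181: 28 days (February has 28).
Mar 12, 2181 → Mar 23, 2181: 11 days.
Total: 6920 days.

6920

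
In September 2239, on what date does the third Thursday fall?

September 19, 2239

September 1, 2239 is a Sunday.
The first Thursday is therefore September 5 (4 days later).
The third Thursday is 5 + 2×7 = September 19.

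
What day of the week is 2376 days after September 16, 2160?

Friday

Sep 16, 2160 is a Tuesday.
2376 mod 7 = 3, so 2376 days after a Tuesday is Tuesday + 3 = Friday.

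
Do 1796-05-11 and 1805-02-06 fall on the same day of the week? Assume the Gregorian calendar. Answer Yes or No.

From May 11, 1796 to Feb 6, 1805 is 3192 days.
3192 mod 7 = 0, so they are the same weekday.
(May 11, 1796 is a Wednesday; Feb 6, 1805 is a Wednesday.)

Yes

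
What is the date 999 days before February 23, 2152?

May 30, 2149

−365 (one year) → Feb 23, 2151 (634 left).
−365 (one year) → Feb 23, 2150 (269 left).
−23 → Jan 31, 2150 (end of Jan, 31 days; 246 left).
−31 → Dec 31, 2149 (end of Dec, 31 days; 215 left).
−31 → Nov 30, 2149 (end of Nov, 30 days; 184 left).
−30 → Oct 31, 2149 (end of Oct, 31 days; 154 left).
−31 → Sep 30, 2149 (end of Sep, 30 days; 123 left).
−30 → Aug 31, 2149 (end of Aug, 31 days; 93 left).
−31 → Jul 31, 2149 (end of Jul, 31 days; 62 left).
−31 → Jun 30, 2149 (end of Jun, 30 days; 31 left).
−30 → May 31, 2149 (end of May, 31 days; 1 left).
−1 → May 30, 2149.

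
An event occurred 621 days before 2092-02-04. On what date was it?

May 24, 2090

−365 (one year) → Feb 4, 2091 (256 left).
−4 → Jan 31, 2091 (end of Jan, 31 days; 252 left).
−31 → Dec 31, 2090 (end of Dec, 31 days; 221 left).
−31 → Nov 30, 2090 (end of Nov, 30 days; 190 left).
−30 → Oct 31, 2090 (end of Oct, 31 days; 160 left).
−31 → Sep 30, 2090 (end of Sep, 30 days; 129 left).
−30 → Aug 31, 2090 (end of Aug, 31 days; 99 left).
−31 → Jul 31, 2090 (end of Jul, 31 days; 68 left).
−31 → Jun 30, 2090 (end of Jun, 30 days; 37 left).
−30 → May 31, 2090 (end of May, 31 days; 7 left).
−7 → May 24, 2090.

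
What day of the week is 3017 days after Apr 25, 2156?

Apr 25, 2156 is a Sunday.
3017 mod 7 = 0, so 3017 days after a Sunday is Sunday + 0 = Sunday.

Sunday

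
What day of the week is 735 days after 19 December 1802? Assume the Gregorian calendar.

Sunday

First find the weekday of Dec 19, 1802. Doomsday rule: the anchor day for the 1800s is Friday. For year 02: 2÷12 = 0 r 2, and 2÷4 = 0, so 0+2+0 = 2.
Friday + 2 ≡ Sunday — that's 1802's doomsday.
In December the doomsday date is Dec 12.
Dec 19 is 7 days after Dec 12; 7 mod 7 = 0, so Sunday + 0 = Sunday.
735 mod 7 = 0, so 735 days after a Sunday is Sunday + 0 = Sunday.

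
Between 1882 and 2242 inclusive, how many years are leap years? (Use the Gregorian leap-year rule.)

Multiples of 4 in [1882,2242]: 90.
Of those, multiples of 100: 4 (not leap unless ÷400).
Multiples of 400: 1.
Leap years = 90 − 4 + 1 = 87.

87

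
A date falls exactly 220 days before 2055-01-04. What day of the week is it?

Friday

First find the weekday of Jan 4, 2055. Doomsday rule: the anchor day for the 2000s is Tuesday. For year 55: 55÷12 = 4 r 7, and 7÷4 = 1, so 4+7+1 = 12.
Tuesday + 12 ≡ Sunday — that's 2055's doomsday.
In January the doomsday date is Jan 3 (2055 is not a leap year).
Jan 4 is 1 day after Jan 3; 1 mod 7 = 1, so Sunday + 1 = Monday.
220 mod 7 = 3, so 220 days before a Monday is Monday − 3 = Friday.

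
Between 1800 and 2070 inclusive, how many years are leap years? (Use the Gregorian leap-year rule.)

Multiples of 4 in [1800,2070]: 68.
Of those, multiples of 100: 3 (not leap unless ÷400).
Multiples of 400: 1.
Leap years = 68 − 3 + 1 = 66.

66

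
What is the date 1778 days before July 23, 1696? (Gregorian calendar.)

−366 (one year; includes Feb 29, 1696) → Jul 23, 1695 (1412 left).
−365 (one year) → Jul 23, 1694 (1047 left).
−365 (one year) → Jul 23, 1693 (682 left).
−365 (one year) → Jul 23, 1692 (317 left).
−23 → Jun 30, 1692 (end of Jun, 30 days; 294 left).
−30 → May 31, 1692 (end of May, 31 days; 264 left).
−31 → Apr 30, 1692 (end of Apr, 30 days; 233 left).
−30 → Mar 31, 1692 (end of Mar, 31 days; 203 left).
−31 → Feb 29, 1692 (end of Feb, 29 days; 172 left).
−29 → Jan 31, 1692 (end of Jan, 31 days; 143 left).
−31 → Dec 31, 1691 (end of Dec, 31 days; 112 left).
−31 → Nov 30, 1691 (end of Nov, 30 days; 81 left).
−30 → Oct 31, 1691 (end of Oct, 31 days; 51 left).
−31 → Sep 30, 1691 (end of Sep, 30 days; 20 left).
−20 → Sep 10, 1691.

September 10, 1691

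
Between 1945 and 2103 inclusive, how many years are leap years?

Multiples of 4 in [1945,2103]: 39.
Of those, multiples of 100: 2 (not leap unless ÷400).
Multiples of 400: 1.
Leap years = 39 − 2 + 1 = 38.

38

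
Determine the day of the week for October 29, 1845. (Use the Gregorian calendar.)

Doomsday rule: the anchor day for the 1800s is Friday. For year 45: 45÷12 = 3 r 9, and 9÷4 = 2, so 3+9+2 = 14.
Friday + 14 ≡ Friday — that's 1845's doomsday.
In October the doomsday date is Oct 10.
Oct 29 is 19 days after Oct 10; 19 mod 7 = 5, so Friday + 5 = Wednesday.

Wednesday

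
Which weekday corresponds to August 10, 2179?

Doomsday rule: the anchor day for the 2100s is Sunday. For year 79: 79÷12 = 6 r 7, and 7÷4 = 1, so 6+7+1 = 14.
Sunday + 14 ≡ Sunday — that's 2179's doomsday.
In August the doomsday date is Aug 8.
Aug 10 is 2 days after Aug 8; 2 mod 7 = 2, so Sunday + 2 = Tuesday.

Tuesday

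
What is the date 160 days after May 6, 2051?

May has 31 days: +26 → Jun 1, 2051 (134 left).
Jun has 30 days: +30 → Jul 1, 2051 (104 left).
Jul has 31 days: +31 → Aug 1, 2051 (73 left).
Aug has 31 days: +31 → Sep 1, 2051 (42 left).
Sep has 30 days: +30 → Oct 1, 2051 (12 left).
+12 → Oct 13, 2051.

October 13, 2051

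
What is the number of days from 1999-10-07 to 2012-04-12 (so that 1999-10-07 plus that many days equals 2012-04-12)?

Oct 7, 1999 → Oct 7, 2000: 366 days (Feb 29, 2000 is in that span).
Oct 7, 2000 → Oct 7, 2001: 365 days.
Oct 7, 2001 → Oct 7, 2002: 365 days.
Oct 7, 2002 → Oct 7, 2003: 365 days.
Oct 7, 2003 → Oct 7, 2004: 366 days (Feb 29, 2004 is in that span).
Oct 7, 2004 → Oct 7, 2005: 365 days.
Oct 7, 2005 → Oct 7, 2006: 365 days.
Oct 7, 2006 → Oct 7, 2007: 365 days.
Oct 7, 2007 → Oct 7, 2008: 366 days (Feb 29, 2008 is in that span).
Oct 7, 2008 → Oct 7, 2009: 365 days.
Oct 7, 2009 → Oct 7, 2010: 365 days.
Oct 7, 2010 → Oct 7, 2011: 365 days.
Oct 7, 2011 → Nov 7, 2011: 31 days (October has 31).
Nov 7, 2011 → Dec 7, 2011: 30 days (November has 30).
Dec 7, 2011 → Jan 7, 2012: 31 days (December has 31).
Jan 7, 2012 → Feb 7, 2012: 31 days (January has 31).
Feb 7, 2012 → Mar 7, 2012: 29 days (February has 29).
Mar 7, 2012 → Apr 7, 2012: 31 days (March has 31).
Apr 7, 2012 → Apr 12, 2012: 5 days.
Total: 4571 days.

4571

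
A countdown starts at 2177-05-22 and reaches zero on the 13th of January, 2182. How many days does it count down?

1697

May 22, 2177 → May 22, 2178: 365 days.
May 22, 2178 → May 22, 2179: 365 days.
May 22, 2179 → May 22, 2180: 366 days (Feb 29, 2180 is in that span).
May 22, 2180 → May 22, 2181: 365 days.
May 22, 2181 → Jun 22, 2181: 31 days (May has 31).
Jun 22, 2181 → Jul 22, 2181: 30 days (June has 30).
Jul 22, 2181 → Aug 22, 2181: 31 days (July has 31).
Aug 22, 2181 → Sep 22, 2181: 31 days (August has 31).
Sep 22, 2181 → Oct 22, 2181: 30 days (September has 30).
Oct 22, 2181 → Nov 22, 2181: 31 days (October has 31).
Nov 22, 2181 → Dec 22, 2181: 30 days (November has 30).
Dec 22, 2181 → Jan 13, 2182: 22 days.
Total: 1697 days.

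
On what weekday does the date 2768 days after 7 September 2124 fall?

Sunday

Sep 7, 2124 is a Thursday.
2768 mod 7 = 3, so 2768 days after a Thursday is Thursday + 3 = Sunday.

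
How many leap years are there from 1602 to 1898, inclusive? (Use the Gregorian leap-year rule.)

72

Multiples of 4 in [1602,1898]: 74.
Of those, multiples of 100: 2 (not leap unless ÷400).
Multiples of 400: 0.
Leap years = 74 − 2 + 0 = 72.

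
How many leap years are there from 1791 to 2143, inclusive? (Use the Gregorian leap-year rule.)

Multiples of 4 in [1791,2143]: 88.
Of those, multiples of 100: 4 (not leap unless ÷400).
Multiples of 400: 1.
Leap years = 88 − 4 + 1 = 85.

85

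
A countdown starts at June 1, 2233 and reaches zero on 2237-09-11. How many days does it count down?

1563

Jun 1, 2233 → Jun 1, 2234: 365 days.
Jun 1, 2234 → Jun 1, 2235: 365 days.
Jun 1, 2235 → Jun 1, 2236: 366 days (Feb 29, 2236 is in that span).
Jun 1, 2236 → Jun 1, 2237: 365 days.
Jun 1, 2237 → Jul 1, 2237: 30 days (June has 30).
Jul 1, 2237 → Aug 1, 2237: 31 days (July has 31).
Aug 1, 2237 → Sep 1, 2237: 31 days (August has 31).
Sep 1, 2237 → Sep 11, 2237: 10 days.
Total: 1563 days.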